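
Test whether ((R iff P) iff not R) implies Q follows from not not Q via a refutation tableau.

Yes

Initial set: {not not Q; not (((R iff P) iff not R) implies Q)}.
not not Q: drop double negation, giving Q.
not (((R iff P) iff not R) implies Q): α-rule — add ((R iff P) iff not R), not Q.
× closes — contains both Q and not Q.
All 1 branch closes.
Every branch closed, so the premises entail the conclusion.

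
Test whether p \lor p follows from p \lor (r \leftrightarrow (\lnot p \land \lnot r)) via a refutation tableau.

Initial set: {(p \lor (r \leftrightarrow (\lnot p \land \lnot r))); \lnot (p \lor p)}.
\lnot (p \lor p): α-rule — add \lnot p, \lnot p.
(p \lor (r \leftrightarrow (\lnot p \land \lnot r))): β-rule — branch into p  //  (r \leftrightarrow (\lnot p \land \lnot r)).
  branch 1 (add p):
    × closes — contains both p and \lnot p.
  branch 2 (add (r \leftrightarrow (\lnot p \land \lnot r))):
    (r \leftrightarrow (\lnot p \land \lnot r)): β-rule — branch into r, (\lnot p \land \lnot r)  //  \lnot r, \lnot (\lnot p \land \lnot r).
      branch 2.1 (add r, (\lnot p \land \lnot r)):
        (\lnot p \land \lnot r): α-rule — add \lnot p, \lnot r.
        × closes — contains both r and \lnot r.
      branch 2.2 (add \lnot r, \lnot (\lnot p \land \lnot r)):
        \lnot (\lnot p \land \lnot r): β-rule — branch into \lnot \lnot p  //  \lnot \lnot r.
          branch 2.2.1 (add \lnot \lnot p):
            × closes — contains both p and \lnot p.
          branch 2.2.2 (add \lnot \lnot r):
            × closes — contains both r and \lnot r.
All 4 branches close.
Every branch closed, so the premises entail the conclusion.

Yes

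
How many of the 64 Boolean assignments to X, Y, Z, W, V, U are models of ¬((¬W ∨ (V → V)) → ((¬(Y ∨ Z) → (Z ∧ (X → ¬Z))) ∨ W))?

8

Initial set: {¬((¬W ∨ (V → V)) → ((¬(Y ∨ Z) → (Z ∧ (X → ¬Z))) ∨ W))}.
¬((¬W ∨ (V → V)) → ((¬(Y ∨ Z) → (Z ∧ (X → ¬Z))) ∨ W)): α-rule — add (¬W ∨ (V → V)), ¬((¬(Y ∨ Z) → (Z ∧ (X → ¬Z))) ∨ W).
¬((¬(Y ∨ Z) → (Z ∧ (X → ¬Z))) ∨ W): α-rule — add ¬(¬(Y ∨ Z) → (Z ∧ (X → ¬Z))), ¬W.
¬(¬(Y ∨ Z) → (Z ∧ (X → ¬Z))): α-rule — add ¬(Y ∨ Z), ¬(Z ∧ (X → ¬Z)).
¬(Y ∨ Z): α-rule — add ¬Y, ¬Z.
(¬W ∨ (V → V)): β-rule — branch into ¬W  //  (V → V).
  branch 1 (add ¬W):
    ¬(Z ∧ (X → ¬Z)): β-rule — branch into ¬Z  //  ¬(X → ¬Z).
      branch 1.1 (add ¬Z):
        ○ open, literals {W=0, Y=0, Z=0}.
      branch 1.2 (add ¬(X → ¬Z)):
        ¬(X → ¬Z): α-rule — add X, ¬¬Z.
        × closes — contains both Z and ¬Z.
  branch 2 (add (V → V)):
    ¬(Z ∧ (X → ¬Z)): β-rule — branch into ¬Z  //  ¬(X → ¬Z).
      branch 2.1 (add ¬Z):
        (V → V): β-rule — branch into ¬V  //  V.
          branch 2.1.1 (add ¬V):
            ○ open, literals {V=0, W=0, Y=0, Z=0}.
          branch 2.1.2 (add V):
            ○ open, literals {V=1, W=0, Y=0, Z=0}.
      branch 2.2 (add ¬(X → ¬Z)):
        ¬(X → ¬Z): α-rule — add X, ¬¬Z.
        × closes — contains both Z and ¬Z.
2 branches closed, 3 open.
Each open branch fixes some atoms; the unmentioned ones are free. Counting distinct full assignments: branch {W=0, Y=0, Z=0} (X, V, U) contributes 8 new; branch {V=0, W=0, Y=0, Z=0} (X, U) contributes 0 new; branch {V=1, W=0, Y=0, Z=0} (X, U) contributes 0 new. Total: 8.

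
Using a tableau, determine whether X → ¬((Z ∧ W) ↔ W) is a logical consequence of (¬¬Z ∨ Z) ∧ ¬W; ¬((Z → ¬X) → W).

Yes

Initial set: {((¬¬Z ∨ Z) ∧ ¬W); ¬((Z → ¬X) → W); ¬(X → ¬((Z ∧ W) ↔ W))}.
((¬¬Z ∨ Z) ∧ ¬W): α-rule — add (¬¬Z ∨ Z), ¬W.
¬((Z → ¬X) → W): α-rule — add (Z → ¬X), ¬W.
¬(X → ¬((Z ∧ W) ↔ W)): α-rule — add X, ¬¬((Z ∧ W) ↔ W).
(¬¬Z ∨ Z): β-rule — branch into ¬¬Z  //  Z.
  branch 1 (add ¬¬Z):
    ¬¬Z: drop double negation, giving Z.
    (Z → ¬X): β-rule — branch into ¬Z  //  ¬X.
      branch 1.1 (add ¬Z):
        × closes — contains both Z and ¬Z.
      branch 1.2 (add ¬X):
        × closes — contains both X and ¬X.
  branch 2 (add Z):
    (Z → ¬X): β-rule — branch into ¬Z  //  ¬X.
      branch 2.1 (add ¬Z):
        × closes — contains both Z and ¬Z.
      branch 2.2 (add ¬X):
        × closes — contains both X and ¬X.
All 4 branches close.
Every branch closed, so the premises entail the conclusion.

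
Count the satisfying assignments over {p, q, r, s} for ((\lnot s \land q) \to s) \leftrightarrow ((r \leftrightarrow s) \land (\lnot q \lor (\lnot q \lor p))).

Initial set: {(((\lnot s \land q) \to s) \leftrightarrow ((r \leftrightarrow s) \land (\lnot q \lor (\lnot q \lor p))))}.
(((\lnot s \land q) \to s) \leftrightarrow ((r \leftrightarrow s) \land (\lnot q \lor (\lnot q \lor p)))): β-rule — branch into ((\lnot s \land q) \to s), ((r \leftrightarrow s) \land (\lnot q \lor (\lnot q \lor p)))  //  \lnot ((\lnot s \land q) \to s), \lnot ((r \leftrightarrow s) \land (\lnot q \lor (\lnot q \lor p))).
  branch 1 (add ((\lnot s \land q) \to s), ((r \leftrightarrow s) \land (\lnot q \lor (\lnot q \lor p)))):
    ((r \leftrightarrow s) \land (\lnot q \lor (\lnot q \lor p))): α-rule — add (r \leftrightarrow s), (\lnot q \lor (\lnot q \lor p)).
    ((\lnot s \land q) \to s): β-rule — branch into \lnot (\lnot s \land q)  //  s.
      branch 1.1 (add \lnot (\lnot s \land q)):
        (r \leftrightarrow s): β-rule — branch into r, s  //  \lnot r, \lnot s.
          branch 1.1.1 (add r, s):
            (\lnot q \lor (\lnot q \lor p)): β-rule — branch into \lnot q  //  (\lnot q \lor p).
              branch 1.1.1.1 (add \lnot q):
                \lnot (\lnot s \land q): β-rule — branch into \lnot \lnot s  //  \lnot q.
                  branch 1.1.1.1.1 (add \lnot \lnot s):
                    ○ open, literals {q=false, r=true, s=true}.
                  branch 1.1.1.1.2 (add \lnot q):
                    ○ open, literals {q=false, r=true, s=true}.
              branch 1.1.1.2 (add (\lnot q \lor p)):
                \lnot (\lnot s \land q): β-rule — branch into \lnot \lnot s  //  \lnot q.
                  branch 1.1.1.2.1 (add \lnot \lnot s):
                    (\lnot q \lor p): β-rule — branch into \lnot q  //  p.
                      branch 1.1.1.2.1.1 (add \lnot q):
                        ○ open, literals {q=false, r=true, s=true}.
                      branch 1.1.1.2.1.2 (add p):
                        ○ open, literals {p=true, r=true, s=true}.
                  branch 1.1.1.2.2 (add \lnot q):
                    (\lnot q \lor p): β-rule — branch into \lnot q  //  p.
                      branch 1.1.1.2.2.1 (add \lnot q):
                        ○ open, literals {q=false, r=true, s=true}.
                      branch 1.1.1.2.2.2 (add p):
                        ○ open, literals {p=true, q=false, r=true, s=true}.
          branch 1.1.2 (add \lnot r, \lnot s):
            (\lnot q \lor (\lnot q \lor p)): β-rule — branch into \lnot q  //  (\lnot q \lor p).
              branch 1.1.2.1 (add \lnot q):
                \lnot (\lnot s \land q): β-rule — branch into \lnot \lnot s  //  \lnot q.
                  branch 1.1.2.1.1 (add \lnot \lnot s):
                    × closes — contains both s and \lnot s.
                  branch 1.1.2.1.2 (add \lnot q):
                    ○ open, literals {q=false, r=false, s=false}.
              branch 1.1.2.2 (add (\lnot q \lor p)):
                \lnot (\lnot s \land q): β-rule — branch into \lnot \lnot s  //  \lnot q.
                  branch 1.1.2.2.1 (add \lnot \lnot s):
                    × closes — contains both s and \lnot s.
                  branch 1.1.2.2.2 (add \lnot q):
                    (\lnot q \lor p): β-rule — branch into \lnot q  //  p.
                      branch 1.1.2.2.2.1 (add \lnot q):
                        ○ open, literals {q=false, r=false, s=false}.
                      branch 1.1.2.2.2.2 (add p):
                        ○ open, literals {p=true, q=false, r=false, s=false}.
      branch 1.2 (add s):
        (r \leftrightarrow s): β-rule — branch into r, s  //  \lnot r, \lnot s.
          branch 1.2.1 (add r, s):
            (\lnot q \lor (\lnot q \lor p)): β-rule — branch into \lnot q  //  (\lnot q \lor p).
              branch 1.2.1.1 (add \lnot q):
                ○ open, literals {q=false, r=true, s=true}.
              branch 1.2.1.2 (add (\lnot q \lor p)):
                (\lnot q \lor p): β-rule — branch into \lnot q  //  p.
                  branch 1.2.1.2.1 (add \lnot q):
                    ○ open, literals {q=false, r=true, s=true}.
                  branch 1.2.1.2.2 (add p):
                    ○ open, literals {p=true, r=true, s=true}.
          branch 1.2.2 (add \lnot r, \lnot s):
            × closes — contains both s and \lnot s.
  branch 2 (add \lnot ((\lnot s \land q) \to s), \lnot ((r \leftrightarrow s) \land (\lnot q \lor (\lnot q \lor p)))):
    \lnot ((\lnot s \land q) \to s): α-rule — add (\lnot s \land q), \lnot s.
    (\lnot s \land q): α-rule — add \lnot s, q.
    \lnot ((r \leftrightarrow s) \land (\lnot q \lor (\lnot q \lor p))): β-rule — branch into \lnot (r \leftrightarrow s)  //  \lnot (\lnot q \lor (\lnot q \lor p)).
      branch 2.1 (add \lnot (r \leftrightarrow s)):
        \lnot (r \leftrightarrow s): β-rule — branch into r, \lnot s  //  \lnot r, s.
          branch 2.1.1 (add r, \lnot s):
            ○ open, literals {q=true, r=true, s=false}.
          branch 2.1.2 (add \lnot r, s):
            × closes — contains both s and \lnot s.
      branch 2.2 (add \lnot (\lnot q \lor (\lnot q \lor p))):
        \lnot (\lnot q \lor (\lnot q \lor p)): α-rule — add \lnot \lnot q, \lnot (\lnot q \lor p).
        \lnot (\lnot q \lor p): α-rule — add \lnot \lnot q, \lnot p.
        ○ open, literals {p=false, q=true, s=false}.
4 branches closed, 14 open.
Each open branch fixes some atoms; the unmentioned ones are free. Counting distinct full assignments: branch {q=false, r=true, s=true} (p) contributes 2 new; branch {q=false, r=true, s=true} (p) contributes 0 new; branch {q=false, r=true, s=true} (p) contributes 0 new; branch {p=true, r=true, s=true} (q) contributes 1 new; branch {q=false, r=true, s=true} (p) contributes 0 new; branch {p=true, q=false, r=true, s=true} (none free) contributes 0 new; branch {q=false, r=false, s=false} (p) contributes 2 new; branch {q=false, r=false, s=false} (p) contributes 0 new; branch {p=true, q=false, r=false, s=false} (none free) contributes 0 new; branch {q=false, r=true, s=true} (p) contributes 0 new; branch {q=false, r=true, s=true} (p) contributes 0 new; branch {p=true, r=true, s=true} (q) contributes 0 new; branch {q=true, r=true, s=false} (p) contributes 2 new; branch {p=false, q=true, s=false} (r) contributes 1 new. Total: 8.

8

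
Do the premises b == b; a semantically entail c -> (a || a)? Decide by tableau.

Initial set: {(b == b); a; !(c -> (a || a))}.
!(c -> (a || a)): α-rule — add c, !(a || a).
!(a || a): α-rule — add !a, !a.
× closes — contains both a and !a.
All 1 branch closes.
Every branch closed, so the premises entail the conclusion.

Yes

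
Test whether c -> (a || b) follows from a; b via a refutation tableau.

Yes

Initial set: {a; b; !(c -> (a || b))}.
!(c -> (a || b)): α-rule — add c, !(a || b).
!(a || b): α-rule — add !a, !b.
× closes — contains both a and !a.
All 1 branch closes.
Every branch closed, so the premises entail the conclusion.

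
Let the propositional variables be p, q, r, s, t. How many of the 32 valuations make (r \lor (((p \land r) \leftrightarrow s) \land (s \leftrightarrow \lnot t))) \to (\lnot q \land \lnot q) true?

Initial set: {T ((r \lor (((p \land r) \leftrightarrow s) \land (s \leftrightarrow \lnot t))) \to (\lnot q \land \lnot q))}.
T ((r \lor (((p \land r) \leftrightarrow s) \land (s \leftrightarrow \lnot t))) \to (\lnot q \land \lnot q)): β-rule — branch into F (r \lor (((p \land r) \leftrightarrow s) \land (s \leftrightarrow \lnot t)))  //  T (\lnot q \land \lnot q).
  branch 1 (add F (r \lor (((p \land r) \leftrightarrow s) \land (s \leftrightarrow \lnot t)))):
    F (r \lor (((p \land r) \leftrightarrow s) \land (s \leftrightarrow \lnot t))): α-rule — add F r, F (((p \land r) \leftrightarrow s) \land (s \leftrightarrow \lnot t)).
    F (((p \land r) \leftrightarrow s) \land (s \leftrightarrow \lnot t)): β-rule — branch into F ((p \land r) \leftrightarrow s)  //  F (s \leftrightarrow \lnot t).
      branch 1.1 (add F ((p \land r) \leftrightarrow s)):
        F ((p \land r) \leftrightarrow s): β-rule — branch into T (p \land r), F s  //  F (p \land r), T s.
          branch 1.1.1 (add T (p \land r), F s):
            T (p \land r): α-rule — add T p, T r.
            × closes — contains both r and \lnot r.
          branch 1.1.2 (add F (p \land r), T s):
            F (p \land r): β-rule — branch into F p  //  F r.
              branch 1.1.2.1 (add F p):
                ○ open, literals {p=false, r=false, s=true}.
              branch 1.1.2.2 (add F r):
                ○ open, literals {r=false, s=true}.
      branch 1.2 (add F (s \leftrightarrow \lnot t)):
        F (s \leftrightarrow \lnot t): β-rule — branch into T s, F \lnot t  //  F s, T \lnot t.
          branch 1.2.1 (add T s, F \lnot t):
            ○ open, literals {r=false, s=true, t=true}.
          branch 1.2.2 (add F s, T \lnot t):
            ○ open, literals {r=false, s=false, t=false}.
  branch 2 (add T (\lnot q \land \lnot q)):
    T (\lnot q \land \lnot q): α-rule — add T \lnot q, T \lnot q.
    ○ open, literals {q=false}.
1 branch closed, 5 open.
Each open branch fixes some atoms; the unmentioned ones are free. Counting distinct full assignments: branch {p=false, r=false, s=true} (q, t) contributes 4 new; branch {r=false, s=true} (p, q, t) contributes 4 new; branch {r=false, s=true, t=true} (p, q) contributes 0 new; branch {r=false, s=false, t=false} (p, q) contributes 4 new; branch {q=false} (p, r, s, t) contributes 10 new. Total: 22.

22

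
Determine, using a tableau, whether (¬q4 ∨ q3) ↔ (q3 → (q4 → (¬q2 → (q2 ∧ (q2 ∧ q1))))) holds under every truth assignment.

Assume the negation and expand:
Initial set: {¬((¬q4 ∨ q3) ↔ (q3 → (q4 → (¬q2 → (q2 ∧ (q2 ∧ q1))))))}.
¬((¬q4 ∨ q3) ↔ (q3 → (q4 → (¬q2 → (q2 ∧ (q2 ∧ q1)))))): β-rule — branch into (¬q4 ∨ q3), ¬(q3 → (q4 → (¬q2 → (q2 ∧ (q2 ∧ q1)))))  //  ¬(¬q4 ∨ q3), (q3 → (q4 → (¬q2 → (q2 ∧ (q2 ∧ q1))))).
  branch 1 (add (¬q4 ∨ q3), ¬(q3 → (q4 → (¬q2 → (q2 ∧ (q2 ∧ q1)))))):
    ¬(q3 → (q4 → (¬q2 → (q2 ∧ (q2 ∧ q1))))): α-rule — add q3, ¬(q4 → (¬q2 → (q2 ∧ (q2 ∧ q1)))).
    ¬(q4 → (¬q2 → (q2 ∧ (q2 ∧ q1)))): α-rule — add q4, ¬(¬q2 → (q2 ∧ (q2 ∧ q1))).
    ¬(¬q2 → (q2 ∧ (q2 ∧ q1))): α-rule — add ¬q2, ¬(q2 ∧ (q2 ∧ q1)).
    (¬q4 ∨ q3): β-rule — branch into ¬q4  //  q3.
      branch 1.1 (add ¬q4):
        × closes — contains both q4 and ¬q4.
      branch 1.2 (add q3):
        ¬(q2 ∧ (q2 ∧ q1)): β-rule — branch into ¬q2  //  ¬(q2 ∧ q1).
          branch 1.2.1 (add ¬q2):
            ○ open, literals {q2=F, q3=T, q4=T}.
          branch 1.2.2 (add ¬(q2 ∧ q1)):
            ¬(q2 ∧ q1): β-rule — branch into ¬q2  //  ¬q1.
              branch 1.2.2.1 (add ¬q2):
                ○ open, literals {q2=F, q3=T, q4=T}.
              branch 1.2.2.2 (add ¬q1):
                ○ open, literals {q1=F, q2=F, q3=T, q4=T}.
  branch 2 (add ¬(¬q4 ∨ q3), (q3 → (q4 → (¬q2 → (q2 ∧ (q2 ∧ q1)))))):
    ¬(¬q4 ∨ q3): α-rule — add ¬¬q4, ¬q3.
    (q3 → (q4 → (¬q2 → (q2 ∧ (q2 ∧ q1))))): β-rule — branch into ¬q3  //  (q4 → (¬q2 → (q2 ∧ (q2 ∧ q1)))).
      branch 2.1 (add ¬q3):
        ○ open, literals {q3=F, q4=T}.
      branch 2.2 (add (q4 → (¬q2 → (q2 ∧ (q2 ∧ q1))))):
        (q4 → (¬q2 → (q2 ∧ (q2 ∧ q1)))): β-rule — branch into ¬q4  //  (¬q2 → (q2 ∧ (q2 ∧ q1))).
          branch 2.2.1 (add ¬q4):
            × closes — contains both q4 and ¬q4.
          branch 2.2.2 (add (¬q2 → (q2 ∧ (q2 ∧ q1)))):
            (¬q2 → (q2 ∧ (q2 ∧ q1))): β-rule — branch into ¬¬q2  //  (q2 ∧ (q2 ∧ q1)).
              branch 2.2.2.1 (add ¬¬q2):
                ○ open, literals {q2=T, q3=F, q4=T}.
              branch 2.2.2.2 (add (q2 ∧ (q2 ∧ q1))):
                (q2 ∧ (q2 ∧ q1)): α-rule — add q2, (q2 ∧ q1).
                (q2 ∧ q1): α-rule — add q2, q1.
                ○ open, literals {q1=T, q2=T, q3=F, q4=T}.
2 branches closed, 6 open.
An open branch gives a countermodel: q2=F, q3=T, q4=T (unmentioned atoms arbitrary); under it the original formula is false.

Not valid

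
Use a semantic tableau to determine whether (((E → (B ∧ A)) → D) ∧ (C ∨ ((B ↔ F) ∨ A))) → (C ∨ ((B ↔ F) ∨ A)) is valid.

Valid

Assume the negation and expand:
Initial set: {¬((((E → (B ∧ A)) → D) ∧ (C ∨ ((B ↔ F) ∨ A))) → (C ∨ ((B ↔ F) ∨ A)))}.
¬((((E → (B ∧ A)) → D) ∧ (C ∨ ((B ↔ F) ∨ A))) → (C ∨ ((B ↔ F) ∨ A))): α-rule — add (((E → (B ∧ A)) → D) ∧ (C ∨ ((B ↔ F) ∨ A))), ¬(C ∨ ((B ↔ F) ∨ A)).
(((E → (B ∧ A)) → D) ∧ (C ∨ ((B ↔ F) ∨ A))): α-rule — add ((E → (B ∧ A)) → D), (C ∨ ((B ↔ F) ∨ A)).
¬(C ∨ ((B ↔ F) ∨ A)): α-rule — add ¬C, ¬((B ↔ F) ∨ A).
¬((B ↔ F) ∨ A): α-rule — add ¬(B ↔ F), ¬A.
((E → (B ∧ A)) → D): β-rule — branch into ¬(E → (B ∧ A))  //  D.
  branch 1 (add ¬(E → (B ∧ A))):
    ¬(E → (B ∧ A)): α-rule — add E, ¬(B ∧ A).
    (C ∨ ((B ↔ F) ∨ A)): β-rule — branch into C  //  ((B ↔ F) ∨ A).
      branch 1.1 (add C):
        × closes — contains both C and ¬C.
      branch 1.2 (add ((B ↔ F) ∨ A)):
        ¬(B ↔ F): β-rule — branch into B, ¬F  //  ¬B, F.
          branch 1.2.1 (add B, ¬F):
            ¬(B ∧ A): β-rule — branch into ¬B  //  ¬A.
              branch 1.2.1.1 (add ¬B):
                × closes — contains both B and ¬B.
              branch 1.2.1.2 (add ¬A):
                ((B ↔ F) ∨ A): β-rule — branch into (B ↔ F)  //  A.
                  branch 1.2.1.2.1 (add (B ↔ F)):
                    (B ↔ F): β-rule — branch into B, F  //  ¬B, ¬F.
                      branch 1.2.1.2.1.1 (add B, F):
                        × closes — contains both F and ¬F.
                      branch 1.2.1.2.1.2 (add ¬B, ¬F):
                        × closes — contains both B and ¬B.
                  branch 1.2.1.2.2 (add A):
                    × closes — contains both A and ¬A.
          branch 1.2.2 (add ¬B, F):
            ¬(B ∧ A): β-rule — branch into ¬B  //  ¬A.
              branch 1.2.2.1 (add ¬B):
                ((B ↔ F) ∨ A): β-rule — branch into (B ↔ F)  //  A.
                  branch 1.2.2.1.1 (add (B ↔ F)):
                    (B ↔ F): β-rule — branch into B, F  //  ¬B, ¬F.
                      branch 1.2.2.1.1.1 (add B, F):
                        × closes — contains both B and ¬B.
                      branch 1.2.2.1.1.2 (add ¬B, ¬F):
                        × closes — contains both F and ¬F.
                  branch 1.2.2.1.2 (add A):
                    × closes — contains both A and ¬A.
              branch 1.2.2.2 (add ¬A):
                ((B ↔ F) ∨ A): β-rule — branch into (B ↔ F)  //  A.
                  branch 1.2.2.2.1 (add (B ↔ F)):
                    (B ↔ F): β-rule — branch into B, F  //  ¬B, ¬F.
                      branch 1.2.2.2.1.1 (add B, F):
                        × closes — contains both B and ¬B.
                      branch 1.2.2.2.1.2 (add ¬B, ¬F):
                        × closes — contains both F and ¬F.
                  branch 1.2.2.2.2 (add A):
                    × closes — contains both A and ¬A.
  branch 2 (add D):
    (C ∨ ((B ↔ F) ∨ A)): β-rule — branch into C  //  ((B ↔ F) ∨ A).
      branch 2.1 (add C):
        × closes — contains both C and ¬C.
      branch 2.2 (add ((B ↔ F) ∨ A)):
        ¬(B ↔ F): β-rule — branch into B, ¬F  //  ¬B, F.
          branch 2.2.1 (add B, ¬F):
            ((B ↔ F) ∨ A): β-rule — branch into (B ↔ F)  //  A.
              branch 2.2.1.1 (add (B ↔ F)):
                (B ↔ F): β-rule — branch into B, F  //  ¬B, ¬F.
                  branch 2.2.1.1.1 (add B, F):
                    × closes — contains both F and ¬F.
                  branch 2.2.1.1.2 (add ¬B, ¬F):
                    × closes — contains both B and ¬B.
              branch 2.2.1.2 (add A):
                × closes — contains both A and ¬A.
          branch 2.2.2 (add ¬B, F):
            ((B ↔ F) ∨ A): β-rule — branch into (B ↔ F)  //  A.
              branch 2.2.2.1 (add (B ↔ F)):
                (B ↔ F): β-rule — branch into B, F  //  ¬B, ¬F.
                  branch 2.2.2.1.1 (add B, F):
                    × closes — contains both B and ¬B.
                  branch 2.2.2.1.2 (add ¬B, ¬F):
                    × closes — contains both F and ¬F.
              branch 2.2.2.2 (add A):
                × closes — contains both A and ¬A.
All 18 branches close.
Every branch closed, so the negation is unsatisfiable and the formula is valid.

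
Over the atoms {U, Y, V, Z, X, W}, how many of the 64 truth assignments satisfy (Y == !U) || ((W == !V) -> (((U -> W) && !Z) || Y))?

60

Initial set: {((Y == !U) || ((W == !V) -> (((U -> W) && !Z) || Y)))}.
((Y == !U) || ((W == !V) -> (((U -> W) && !Z) || Y))): β-rule — branch into (Y == !U)  //  ((W == !V) -> (((U -> W) && !Z) || Y)).
  branch 1 (add (Y == !U)):
    (Y == !U): β-rule — branch into Y, !U  //  !Y, !!U.
      branch 1.1 (add Y, !U):
        ○ open, literals {U=0, Y=1}.
      branch 1.2 (add !Y, !!U):
        ○ open, literals {U=1, Y=0}.
  branch 2 (add ((W == !V) -> (((U -> W) && !Z) || Y))):
    ((W == !V) -> (((U -> W) && !Z) || Y)): β-rule — branch into !(W == !V)  //  (((U -> W) && !Z) || Y).
      branch 2.1 (add !(W == !V)):
        !(W == !V): β-rule — branch into W, !!V  //  !W, !V.
          branch 2.1.1 (add W, !!V):
            ○ open, literals {V=1, W=1}.
          branch 2.1.2 (add !W, !V):
            ○ open, literals {V=0, W=0}.
      branch 2.2 (add (((U -> W) && !Z) || Y)):
        (((U -> W) && !Z) || Y): β-rule — branch into ((U -> W) && !Z)  //  Y.
          branch 2.2.1 (add ((U -> W) && !Z)):
            ((U -> W) && !Z): α-rule — add (U -> W), !Z.
            (U -> W): β-rule — branch into !U  //  W.
              branch 2.2.1.1 (add !U):
                ○ open, literals {U=0, Z=0}.
              branch 2.2.1.2 (add W):
                ○ open, literals {W=1, Z=0}.
          branch 2.2.2 (add Y):
            ○ open, literals {Y=1}.
0 branches closed, 7 open.
Each open branch fixes some atoms; the unmentioned ones are free. Counting distinct full assignments: branch {U=0, Y=1} (V, Z, X, W) contributes 16 new; branch {U=1, Y=0} (V, Z, X, W) contributes 16 new; branch {V=1, W=1} (U, Y, Z, X) contributes 8 new; branch {V=0, W=0} (U, Y, Z, X) contributes 8 new; branch {U=0, Z=0} (Y, V, X, W) contributes 4 new; branch {W=1, Z=0} (U, Y, V, X) contributes 2 new; branch {Y=1} (U, V, Z, X, W) contributes 6 new. Total: 60.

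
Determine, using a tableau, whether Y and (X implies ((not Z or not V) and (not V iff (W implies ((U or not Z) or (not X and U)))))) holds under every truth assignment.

Assume the negation and expand:
Initial set: {not (Y and (X implies ((not Z or not V) and (not V iff (W implies ((U or not Z) or (not X and U)))))))}.
not (Y and (X implies ((not Z or not V) and (not V iff (W implies ((U or not Z) or (not X and U))))))): β-rule — branch into not Y  //  not (X implies ((not Z or not V) and (not V iff (W implies ((U or not Z) or (not X and U)))))).
  branch 1 (add not Y):
    ○ open, literals {Y=0}.
  branch 2 (add not (X implies ((not Z or not V) and (not V iff (W implies ((U or not Z) or (not X and U))))))):
    not (X implies ((not Z or not V) and (not V iff (W implies ((U or not Z) or (not X and U)))))): α-rule — add X, not ((not Z or not V) and (not V iff (W implies ((U or not Z) or (not X and U))))).
    not ((not Z or not V) and (not V iff (W implies ((U or not Z) or (not X and U))))): β-rule — branch into not (not Z or not V)  //  not (not V iff (W implies ((U or not Z) or (not X and U)))).
      branch 2.1 (add not (not Z or not V)):
        not (not Z or not V): α-rule — add not not Z, not not V.
        ○ open, literals {V=1, X=1, Z=1}.
      branch 2.2 (add not (not V iff (W implies ((U or not Z) or (not X and U))))):
        not (not V iff (W implies ((U or not Z) or (not X and U)))): β-rule — branch into not V, not (W implies ((U or not Z) or (not X and U)))  //  not not V, (W implies ((U or not Z) or (not X and U))).
          branch 2.2.1 (add not V, not (W implies ((U or not Z) or (not X and U)))):
            not (W implies ((U or not Z) or (not X and U))): α-rule — add W, not ((U or not Z) or (not X and U)).
            not ((U or not Z) or (not X and U)): α-rule — add not (U or not Z), not (not X and U).
            not (U or not Z): α-rule — add not U, not not Z.
            not (not X and U): β-rule — branch into not not X  //  not U.
              branch 2.2.1.1 (add not not X):
                ○ open, literals {U=0, V=0, W=1, X=1, Z=1}.
              branch 2.2.1.2 (add not U):
                ○ open, literals {U=0, V=0, W=1, X=1, Z=1}.
          branch 2.2.2 (add not not V, (W implies ((U or not Z) or (not X and U)))):
            (W implies ((U or not Z) or (not X and U))): β-rule — branch into not W  //  ((U or not Z) or (not X and U)).
              branch 2.2.2.1 (add not W):
                ○ open, literals {V=1, W=0, X=1}.
              branch 2.2.2.2 (add ((U or not Z) or (not X and U))):
                ((U or not Z) or (not X and U)): β-rule — branch into (U or not Z)  //  (not X and U).
                  branch 2.2.2.2.1 (add (U or not Z)):
                    (U or not Z): β-rule — branch into U  //  not Z.
                      branch 2.2.2.2.1.1 (add U):
                        ○ open, literals {U=1, V=1, X=1}.
                      branch 2.2.2.2.1.2 (add not Z):
                        ○ open, literals {V=1, X=1, Z=0}.
                  branch 2.2.2.2.2 (add (not X and U)):
                    (not X and U): α-rule — add not X, U.
                    × closes — contains both X and not X.
1 branch closed, 7 open.
An open branch gives a countermodel: Y=0 (unmentioned atoms arbitrary); under it the original formula is false.

Not valid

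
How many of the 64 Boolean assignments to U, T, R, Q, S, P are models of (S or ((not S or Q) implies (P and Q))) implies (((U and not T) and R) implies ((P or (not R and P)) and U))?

62

Initial set: {((S or ((not S or Q) implies (P and Q))) implies (((U and not T) and R) implies ((P or (not R and P)) and U)))}.
((S or ((not S or Q) implies (P and Q))) implies (((U and not T) and R) implies ((P or (not R and P)) and U))): β-rule — branch into not (S or ((not S or Q) implies (P and Q)))  //  (((U and not T) and R) implies ((P or (not R and P)) and U)).
  branch 1 (add not (S or ((not S or Q) implies (P and Q)))):
    not (S or ((not S or Q) implies (P and Q))): α-rule — add not S, not ((not S or Q) implies (P and Q)).
    not ((not S or Q) implies (P and Q)): α-rule — add (not S or Q), not (P and Q).
    (not S or Q): β-rule — branch into not S  //  Q.
      branch 1.1 (add not S):
        not (P and Q): β-rule — branch into not P  //  not Q.
          branch 1.1.1 (add not P):
            ○ open, literals {P=false, S=false}.
          branch 1.1.2 (add not Q):
            ○ open, literals {Q=false, S=false}.
      branch 1.2 (add Q):
        not (P and Q): β-rule — branch into not P  //  not Q.
          branch 1.2.1 (add not P):
            ○ open, literals {P=false, Q=true, S=false}.
          branch 1.2.2 (add not Q):
            × closes — contains both Q and not Q.
  branch 2 (add (((U and not T) and R) implies ((P or (not R and P)) and U))):
    (((U and not T) and R) implies ((P or (not R and P)) and U)): β-rule — branch into not ((U and not T) and R)  //  ((P or (not R and P)) and U).
      branch 2.1 (add not ((U and not T) and R)):
        not ((U and not T) and R): β-rule — branch into not (U and not T)  //  not R.
          branch 2.1.1 (add not (U and not T)):
            not (U and not T): β-rule — branch into not U  //  not not T.
              branch 2.1.1.1 (add not U):
                ○ open, literals {U=false}.
              branch 2.1.1.2 (add not not T):
                ○ open, literals {T=true}.
          branch 2.1.2 (add not R):
            ○ open, literals {R=false}.
      branch 2.2 (add ((P or (not R and P)) and U)):
        ((P or (not R and P)) and U): α-rule — add (P or (not R and P)), U.
        (P or (not R and P)): β-rule — branch into P  //  (not R and P).
          branch 2.2.1 (add P):
            ○ open, literals {P=true, U=true}.
          branch 2.2.2 (add (not R and P)):
            (not R and P): α-rule — add not R, P.
            ○ open, literals {P=true, R=false, U=true}.
1 branch closed, 8 open.
Each open branch fixes some atoms; the unmentioned ones are free. Counting distinct full assignments: branch {P=false, S=false} (U, T, R, Q) contributes 16 new; branch {Q=false, S=false} (U, T, R, P) contributes 8 new; branch {P=false, Q=true, S=false} (U, T, R) contributes 0 new; branch {U=false} (T, R, Q, S, P) contributes 20 new; branch {T=true} (U, R, Q, S, P) contributes 10 new; branch {R=false} (U, T, Q, S, P) contributes 5 new; branch {P=true, U=true} (T, R, Q, S) contributes 3 new; branch {P=true, R=false, U=true} (T, Q, S) contributes 0 new. Total: 62.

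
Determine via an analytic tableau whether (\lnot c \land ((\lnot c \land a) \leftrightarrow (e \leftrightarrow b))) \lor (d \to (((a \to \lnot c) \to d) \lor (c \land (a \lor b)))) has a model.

Initial set: {((\lnot c \land ((\lnot c \land a) \leftrightarrow (e \leftrightarrow b))) \lor (d \to (((a \to \lnot c) \to d) \lor (c \land (a \lor b)))))}.
((\lnot c \land ((\lnot c \land a) \leftrightarrow (e \leftrightarrow b))) \lor (d \to (((a \to \lnot c) \to d) \lor (c \land (a \lor b))))): β-rule — branch into (\lnot c \land ((\lnot c \land a) \leftrightarrow (e \leftrightarrow b)))  //  (d \to (((a \to \lnot c) \to d) \lor (c \land (a \lor b)))).
  branch 1 (add (\lnot c \land ((\lnot c \land a) \leftrightarrow (e \leftrightarrow b)))):
    (\lnot c \land ((\lnot c \land a) \leftrightarrow (e \leftrightarrow b))): α-rule — add \lnot c, ((\lnot c \land a) \leftrightarrow (e \leftrightarrow b)).
    ((\lnot c \land a) \leftrightarrow (e \leftrightarrow b)): β-rule — branch into (\lnot c \land a), (e \leftrightarrow b)  //  \lnot (\lnot c \land a), \lnot (e \leftrightarrow b).
      branch 1.1 (add (\lnot c \land a), (e \leftrightarrow b)):
        (\lnot c \land a): α-rule — add \lnot c, a.
        (e \leftrightarrow b): β-rule — branch into e, b  //  \lnot e, \lnot b.
          branch 1.1.1 (add e, b):
            ○ open, literals {a=1, b=1, c=0, e=1}.
          branch 1.1.2 (add \lnot e, \lnot b):
            ○ open, literals {a=1, b=0, c=0, e=0}.
      branch 1.2 (add \lnot (\lnot c \land a), \lnot (e \leftrightarrow b)):
        \lnot (\lnot c \land a): β-rule — branch into \lnot \lnot c  //  \lnot a.
          branch 1.2.1 (add \lnot \lnot c):
            × closes — contains both c and \lnot c.
          branch 1.2.2 (add \lnot a):
            \lnot (e \leftrightarrow b): β-rule — branch into e, \lnot b  //  \lnot e, b.
              branch 1.2.2.1 (add e, \lnot b):
                ○ open, literals {a=0, b=0, c=0, e=1}.
              branch 1.2.2.2 (add \lnot e, b):
                ○ open, literals {a=0, b=1, c=0, e=0}.
  branch 2 (add (d \to (((a \to \lnot c) \to d) \lor (c \land (a \lor b))))):
    (d \to (((a \to \lnot c) \to d) \lor (c \land (a \lor b)))): β-rule — branch into \lnot d  //  (((a \to \lnot c) \to d) \lor (c \land (a \lor b))).
      branch 2.1 (add \lnot d):
        ○ open, literals {d=0}.
      branch 2.2 (add (((a \to \lnot c) \to d) \lor (c \land (a \lor b)))):
        (((a \to \lnot c) \to d) \lor (c \land (a \lor b))): β-rule — branch into ((a \to \lnot c) \to d)  //  (c \land (a \lor b)).
          branch 2.2.1 (add ((a \to \lnot c) \to d)):
            ((a \to \lnot c) \to d): β-rule — branch into \lnot (a \to \lnot c)  //  d.
              branch 2.2.1.1 (add \lnot (a \to \lnot c)):
                \lnot (a \to \lnot c): α-rule — add a, \lnot \lnot c.
                ○ open, literals {a=1, c=1}.
              branch 2.2.1.2 (add d):
                ○ open, literals {d=1}.
          branch 2.2.2 (add (c \land (a \lor b))):
            (c \land (a \lor b)): α-rule — add c, (a \lor b).
            (a \lor b): β-rule — branch into a  //  b.
              branch 2.2.2.1 (add a):
                ○ open, literals {a=1, c=1}.
              branch 2.2.2.2 (add b):
                ○ open, literals {b=1, c=1}.
1 branch closed, 9 open.
An open branch gives a satisfying assignment: a=1, b=1, c=0, e=1.

Satisfiable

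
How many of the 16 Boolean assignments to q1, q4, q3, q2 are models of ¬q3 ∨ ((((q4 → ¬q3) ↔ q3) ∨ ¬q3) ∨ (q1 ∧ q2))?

Initial set: {T (¬q3 ∨ ((((q4 → ¬q3) ↔ q3) ∨ ¬q3) ∨ (q1 ∧ q2)))}.
T (¬q3 ∨ ((((q4 → ¬q3) ↔ q3) ∨ ¬q3) ∨ (q1 ∧ q2))): β-rule — branch into T ¬q3  //  T ((((q4 → ¬q3) ↔ q3) ∨ ¬q3) ∨ (q1 ∧ q2)).
  branch 1 (add T ¬q3):
    ○ open, literals {q3=0}.
  branch 2 (add T ((((q4 → ¬q3) ↔ q3) ∨ ¬q3) ∨ (q1 ∧ q2))):
    T ((((q4 → ¬q3) ↔ q3) ∨ ¬q3) ∨ (q1 ∧ q2)): β-rule — branch into T (((q4 → ¬q3) ↔ q3) ∨ ¬q3)  //  T (q1 ∧ q2).
      branch 2.1 (add T (((q4 → ¬q3) ↔ q3) ∨ ¬q3)):
        T (((q4 → ¬q3) ↔ q3) ∨ ¬q3): β-rule — branch into T ((q4 → ¬q3) ↔ q3)  //  T ¬q3.
          branch 2.1.1 (add T ((q4 → ¬q3) ↔ q3)):
            T ((q4 → ¬q3) ↔ q3): β-rule — branch into T (q4 → ¬q3), T q3  //  F (q4 → ¬q3), F q3.
              branch 2.1.1.1 (add T (q4 → ¬q3), T q3):
                T (q4 → ¬q3): β-rule — branch into F q4  //  T ¬q3.
                  branch 2.1.1.1.1 (add F q4):
                    ○ open, literals {q3=1, q4=0}.
                  branch 2.1.1.1.2 (add T ¬q3):
                    × closes — contains both q3 and ¬q3.
              branch 2.1.1.2 (add F (q4 → ¬q3), F q3):
                F (q4 → ¬q3): α-rule — add T q4, F ¬q3.
                × closes — contains both q3 and ¬q3.
          branch 2.1.2 (add T ¬q3):
            ○ open, literals {q3=0}.
      branch 2.2 (add T (q1 ∧ q2)):
        T (q1 ∧ q2): α-rule — add T q1, T q2.
        ○ open, literals {q1=1, q2=1}.
2 branches closed, 4 open.
Each open branch fixes some atoms; the unmentioned ones are free. Counting distinct full assignments: branch {q3=0} (q1, q4, q2) contributes 8 new; branch {q3=1, q4=0} (q1, q2) contributes 4 new; branch {q3=0} (q1, q4, q2) contributes 0 new; branch {q1=1, q2=1} (q4, q3) contributes 1 new. Total: 13.

13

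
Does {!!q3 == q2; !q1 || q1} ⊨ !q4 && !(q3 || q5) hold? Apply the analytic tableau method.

No

Initial set: {(!!q3 == q2); (!q1 || q1); !(!q4 && !(q3 || q5))}.
(!!q3 == q2): β-rule — branch into !!q3, q2  //  !!!q3, !q2.
  branch 1 (add !!q3, q2):
    !!q3: drop double negation, giving q3.
    (!q1 || q1): β-rule — branch into !q1  //  q1.
      branch 1.1 (add !q1):
        !(!q4 && !(q3 || q5)): β-rule — branch into !!q4  //  !!(q3 || q5).
          branch 1.1.1 (add !!q4):
            ○ open, literals {q1=false, q2=true, q3=true, q4=true}.
          branch 1.1.2 (add !!(q3 || q5)):
            !!(q3 || q5): β-rule — branch into q3  //  q5.
              branch 1.1.2.1 (add q3):
                ○ open, literals {q1=false, q2=true, q3=true}.
              branch 1.1.2.2 (add q5):
                ○ open, literals {q1=false, q2=true, q3=true, q5=true}.
      branch 1.2 (add q1):
        !(!q4 && !(q3 || q5)): β-rule — branch into !!q4  //  !!(q3 || q5).
          branch 1.2.1 (add !!q4):
            ○ open, literals {q1=true, q2=true, q3=true, q4=true}.
          branch 1.2.2 (add !!(q3 || q5)):
            !!(q3 || q5): β-rule — branch into q3  //  q5.
              branch 1.2.2.1 (add q3):
                ○ open, literals {q1=true, q2=true, q3=true}.
              branch 1.2.2.2 (add q5):
                ○ open, literals {q1=true, q2=true, q3=true, q5=true}.
  branch 2 (add !!!q3, !q2):
    !!!q3: drop double negation, giving !q3.
    (!q1 || q1): β-rule — branch into !q1  //  q1.
      branch 2.1 (add !q1):
        !(!q4 && !(q3 || q5)): β-rule — branch into !!q4  //  !!(q3 || q5).
          branch 2.1.1 (add !!q4):
            ○ open, literals {q1=false, q2=false, q3=false, q4=true}.
          branch 2.1.2 (add !!(q3 || q5)):
            !!(q3 || q5): β-rule — branch into q3  //  q5.
              branch 2.1.2.1 (add q3):
                × closes — contains both q3 and !q3.
              branch 2.1.2.2 (add q5):
                ○ open, literals {q1=false, q2=false, q3=false, q5=true}.
      branch 2.2 (add q1):
        !(!q4 && !(q3 || q5)): β-rule — branch into !!q4  //  !!(q3 || q5).
          branch 2.2.1 (add !!q4):
            ○ open, literals {q1=true, q2=false, q3=false, q4=true}.
          branch 2.2.2 (add !!(q3 || q5)):
            !!(q3 || q5): β-rule — branch into q3  //  q5.
              branch 2.2.2.1 (add q3):
                × closes — contains both q3 and !q3.
              branch 2.2.2.2 (add q5):
                ○ open, literals {q1=true, q2=false, q3=false, q5=true}.
2 branches closed, 10 open.
An open branch gives a countermodel: q1=false, q2=true, q3=true, q4=true (unmentioned atoms arbitrary); the premises hold there but the conclusion fails.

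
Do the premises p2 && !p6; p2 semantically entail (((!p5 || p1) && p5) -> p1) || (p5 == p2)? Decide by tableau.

Initial set: {(p2 && !p6); p2; !((((!p5 || p1) && p5) -> p1) || (p5 == p2))}.
(p2 && !p6): α-rule — add p2, !p6.
!((((!p5 || p1) && p5) -> p1) || (p5 == p2)): α-rule — add !(((!p5 || p1) && p5) -> p1), !(p5 == p2).
!(((!p5 || p1) && p5) -> p1): α-rule — add ((!p5 || p1) && p5), !p1.
((!p5 || p1) && p5): α-rule — add (!p5 || p1), p5.
!(p5 == p2): β-rule — branch into p5, !p2  //  !p5, p2.
  branch 1 (add p5, !p2):
    × closes — contains both p2 and !p2.
  branch 2 (add !p5, p2):
    × closes — contains both p5 and !p5.
All 2 branches close.
Every branch closed, so the premises entail the conclusion.

Yes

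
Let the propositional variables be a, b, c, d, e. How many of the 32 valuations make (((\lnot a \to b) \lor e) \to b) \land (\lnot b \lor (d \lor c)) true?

16

Initial set: {((((\lnot a \to b) \lor e) \to b) \land (\lnot b \lor (d \lor c)))}.
((((\lnot a \to b) \lor e) \to b) \land (\lnot b \lor (d \lor c))): α-rule — add (((\lnot a \to b) \lor e) \to b), (\lnot b \lor (d \lor c)).
(((\lnot a \to b) \lor e) \to b): β-rule — branch into \lnot ((\lnot a \to b) \lor e)  //  b.
  branch 1 (add \lnot ((\lnot a \to b) \lor e)):
    \lnot ((\lnot a \to b) \lor e): α-rule — add \lnot (\lnot a \to b), \lnot e.
    \lnot (\lnot a \to b): α-rule — add \lnot a, \lnot b.
    (\lnot b \lor (d \lor c)): β-rule — branch into \lnot b  //  (d \lor c).
      branch 1.1 (add \lnot b):
        ○ open, literals {a=F, b=F, e=F}.
      branch 1.2 (add (d \lor c)):
        (d \lor c): β-rule — branch into d  //  c.
          branch 1.2.1 (add d):
            ○ open, literals {a=F, b=F, d=T, e=F}.
          branch 1.2.2 (add c):
            ○ open, literals {a=F, b=F, c=T, e=F}.
  branch 2 (add b):
    (\lnot b \lor (d \lor c)): β-rule — branch into \lnot b  //  (d \lor c).
      branch 2.1 (add \lnot b):
        × closes — contains both b and \lnot b.
      branch 2.2 (add (d \lor c)):
        (d \lor c): β-rule — branch into d  //  c.
          branch 2.2.1 (add d):
            ○ open, literals {b=T, d=T}.
          branch 2.2.2 (add c):
            ○ open, literals {b=T, c=T}.
1 branch closed, 5 open.
Each open branch fixes some atoms; the unmentioned ones are free. Counting distinct full assignments: branch {a=F, b=F, e=F} (c, d) contributes 4 new; branch {a=F, b=F, d=T, e=F} (c) contributes 0 new; branch {a=F, b=F, c=T, e=F} (d) contributes 0 new; branch {b=T, d=T} (a, c, e) contributes 8 new; branch {b=T, c=T} (a, d, e) contributes 4 new. Total: 16.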